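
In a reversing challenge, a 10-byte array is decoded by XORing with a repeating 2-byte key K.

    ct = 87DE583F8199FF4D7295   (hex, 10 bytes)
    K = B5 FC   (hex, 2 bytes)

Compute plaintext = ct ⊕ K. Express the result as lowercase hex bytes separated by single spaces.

The 2-byte key repeats, so the effective keystream is b5 fc b5 fc b5 fc b5 fc b5 fc.
byte 0: 135 ^ 181 =  50
byte 1: 222 ^ 252 =  34
byte 2:  88 ^ 181 = 237
byte 3:  63 ^ 252 = 195
byte 4: 129 ^ 181 =  52
byte 5: 153 ^ 252 = 101
byte 6: 255 ^ 181 =  74
byte 7:  77 ^ 252 = 177
byte 8: 114 ^ 181 = 199
byte 9: 149 ^ 252 = 105

32 22 ed c3 34 65 4a b1 c7 69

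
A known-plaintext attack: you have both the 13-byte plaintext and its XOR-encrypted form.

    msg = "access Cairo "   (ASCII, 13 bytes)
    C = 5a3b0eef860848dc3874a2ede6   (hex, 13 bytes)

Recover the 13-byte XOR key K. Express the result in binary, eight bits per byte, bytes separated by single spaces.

00111011 01011000 01101101 10001010 11110101 01111011 01101000 10011111 01011001 00011101 11010000 10000010 11000110

Since C = msg ⊕ K, XORing both sides with msg gives K = msg ⊕ C.
 97 ⊕  90 =  59
 99 ⊕  59 =  88
 99 ⊕  14 = 109
101 ⊕ 239 = 138
115 ⊕ 134 = 245
115 ⊕   8 = 123
 32 ⊕  72 = 104
 67 ⊕ 220 = 159
 97 ⊕  56 =  89
105 ⊕ 116 =  29
114 ⊕ 162 = 208
111 ⊕ 237 = 130
 32 ⊕ 230 = 198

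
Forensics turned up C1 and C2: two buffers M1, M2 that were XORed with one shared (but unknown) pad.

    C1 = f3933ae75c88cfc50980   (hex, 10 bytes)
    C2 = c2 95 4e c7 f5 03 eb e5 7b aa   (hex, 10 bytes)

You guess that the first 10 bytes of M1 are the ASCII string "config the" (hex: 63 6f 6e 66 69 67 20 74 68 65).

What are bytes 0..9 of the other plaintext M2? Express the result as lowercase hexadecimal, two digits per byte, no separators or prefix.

52691a46c0ec04541a4f

First, C1 ⊕ C2 = (M1 ⊕ K) ⊕ (M2 ⊕ K) = M1 ⊕ M2, so the key drops out. Then M2 = (M1 ⊕ M2) ⊕ M1 over the first 10 bytes.
byte 0: (f3 xor c2) xor 63 = 31 xor 63 = 52
byte 1: (93 xor 95) xor 6f = 06 xor 6f = 69
byte 2: (3a xor 4e) xor 6e = 74 xor 6e = 1a
byte 3: (e7 xor c7) xor 66 = 20 xor 66 = 46
byte 4: (5c xor f5) xor 69 = a9 xor 69 = c0
byte 5: (88 xor 03) xor 67 = 8b xor 67 = ec
byte 6: (cf xor eb) xor 20 = 24 xor 20 = 04
byte 7: (c5 xor e5) xor 74 = 20 xor 74 = 54
byte 8: (09 xor 7b) xor 68 = 72 xor 68 = 1a
byte 9: (80 xor aa) xor 65 = 2a xor 65 = 4f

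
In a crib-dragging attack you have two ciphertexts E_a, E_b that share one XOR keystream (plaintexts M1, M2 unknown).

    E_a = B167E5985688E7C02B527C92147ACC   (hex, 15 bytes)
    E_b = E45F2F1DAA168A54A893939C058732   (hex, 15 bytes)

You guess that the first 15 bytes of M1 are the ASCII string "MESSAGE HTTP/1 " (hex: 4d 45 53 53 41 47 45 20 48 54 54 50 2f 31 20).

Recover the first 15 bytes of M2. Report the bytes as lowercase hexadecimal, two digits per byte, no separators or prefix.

187d99d6bdd928b4cb95bb5e3eccde

First, E_a ⊕ E_b = (M1 ⊕ K) ⊕ (M2 ⊕ K) = M1 ⊕ M2, so the key drops out. Then M2 = (M1 ⊕ M2) ⊕ M1 over the first 15 bytes.
byte 0: (b1 ⊕ e4) ⊕ 4d = 55 ⊕ 4d = 18
byte 1: (67 ⊕ 5f) ⊕ 45 = 38 ⊕ 45 = 7d
byte 2: (e5 ⊕ 2f) ⊕ 53 = ca ⊕ 53 = 99
byte 3: (98 ⊕ 1d) ⊕ 53 = 85 ⊕ 53 = d6
byte 4: (56 ⊕ aa) ⊕ 41 = fc ⊕ 41 = bd
byte 5: (88 ⊕ 16) ⊕ 47 = 9e ⊕ 47 = d9
byte 6: (e7 ⊕ 8a) ⊕ 45 = 6d ⊕ 45 = 28
byte 7: (c0 ⊕ 54) ⊕ 20 = 94 ⊕ 20 = b4
byte 8: (2b ⊕ a8) ⊕ 48 = 83 ⊕ 48 = cb
byte 9: (52 ⊕ 93) ⊕ 54 = c1 ⊕ 54 = 95
byte 10: (7c ⊕ 93) ⊕ 54 = ef ⊕ 54 = bb
byte 11: (92 ⊕ 9c) ⊕ 50 = 0e ⊕ 50 = 5e
byte 12: (14 ⊕ 05) ⊕ 2f = 11 ⊕ 2f = 3e
byte 13: (7a ⊕ 87) ⊕ 31 = fd ⊕ 31 = cc
byte 14: (cc ⊕ 32) ⊕ 20 = fe ⊕ 20 = de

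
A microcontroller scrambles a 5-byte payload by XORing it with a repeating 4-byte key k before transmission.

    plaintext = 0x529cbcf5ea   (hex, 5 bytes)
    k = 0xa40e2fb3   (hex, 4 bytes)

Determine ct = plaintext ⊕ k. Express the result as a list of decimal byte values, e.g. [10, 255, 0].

[246, 146, 147, 70, 78]

The 4-byte key repeats, so the effective keystream is a4 0e 2f b3 a4.
byte 0:  82 ⊕ 164 = 246
byte 1: 156 ⊕  14 = 146
byte 2: 188 ⊕  47 = 147
byte 3: 245 ⊕ 179 =  70
byte 4: 234 ⊕ 164 =  78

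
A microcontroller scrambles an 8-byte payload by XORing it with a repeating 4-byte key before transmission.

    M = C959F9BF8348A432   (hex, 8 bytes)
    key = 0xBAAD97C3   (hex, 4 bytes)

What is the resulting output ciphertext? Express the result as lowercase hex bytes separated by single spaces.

73 f4 6e 7c 39 e5 33 f1

The 4-byte key repeats, so the effective keystream is ba ad 97 c3 ba ad 97 c3.
byte 0: 11001001 XOR 10111010 = 01110011
byte 1: 01011001 XOR 10101101 = 11110100
byte 2: 11111001 XOR 10010111 = 01101110
byte 3: 10111111 XOR 11000011 = 01111100
byte 4: 10000011 XOR 10111010 = 00111001
byte 5: 01001000 XOR 10101101 = 11100101
byte 6: 10100100 XOR 10010111 = 00110011
byte 7: 00110010 XOR 11000011 = 11110001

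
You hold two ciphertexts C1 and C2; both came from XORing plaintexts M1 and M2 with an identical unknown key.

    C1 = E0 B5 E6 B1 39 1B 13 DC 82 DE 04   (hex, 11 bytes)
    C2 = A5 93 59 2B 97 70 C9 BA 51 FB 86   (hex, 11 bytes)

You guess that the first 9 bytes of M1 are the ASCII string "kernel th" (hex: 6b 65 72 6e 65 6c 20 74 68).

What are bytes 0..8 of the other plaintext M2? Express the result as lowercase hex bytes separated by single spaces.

2e 43 cd f4 cb 07 fa 12 bb

First, C1 ⊕ C2 = (M1 ⊕ K) ⊕ (M2 ⊕ K) = M1 ⊕ M2, so the key drops out. Then M2 = (M1 ⊕ M2) ⊕ M1 over the first 9 bytes.
byte 0: (e0 XOR a5) XOR 6b = 45 XOR 6b = 2e
byte 1: (b5 XOR 93) XOR 65 = 26 XOR 65 = 43
byte 2: (e6 XOR 59) XOR 72 = bf XOR 72 = cd
byte 3: (b1 XOR 2b) XOR 6e = 9a XOR 6e = f4
byte 4: (39 XOR 97) XOR 65 = ae XOR 65 = cb
byte 5: (1b XOR 70) XOR 6c = 6b XOR 6c = 07
byte 6: (13 XOR c9) XOR 20 = da XOR 20 = fa
byte 7: (dc XOR ba) XOR 74 = 66 XOR 74 = 12
byte 8: (82 XOR 51) XOR 68 = d3 XOR 68 = bb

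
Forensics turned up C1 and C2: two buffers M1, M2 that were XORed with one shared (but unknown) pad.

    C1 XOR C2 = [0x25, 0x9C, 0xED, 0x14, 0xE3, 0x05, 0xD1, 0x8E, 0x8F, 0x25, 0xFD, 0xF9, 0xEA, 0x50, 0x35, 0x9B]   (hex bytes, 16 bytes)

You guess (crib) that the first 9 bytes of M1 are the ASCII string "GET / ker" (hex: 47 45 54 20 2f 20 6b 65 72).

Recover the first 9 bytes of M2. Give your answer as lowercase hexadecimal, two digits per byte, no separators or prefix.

62d9b934cc25baebfd

Since C1 ⊕ C2 = M1 ⊕ M2, XORing with the guessed M1 bytes yields the corresponding M2 bytes: M2 = (C1 ⊕ C2) ⊕ M1.
byte 0: 25 ^ 47 = 62
byte 1: 9c ^ 45 = d9
byte 2: ed ^ 54 = b9
byte 3: 14 ^ 20 = 34
byte 4: e3 ^ 2f = cc
byte 5: 05 ^ 20 = 25
byte 6: d1 ^ 6b = ba
byte 7: 8e ^ 65 = eb
byte 8: 8f ^ 72 = fd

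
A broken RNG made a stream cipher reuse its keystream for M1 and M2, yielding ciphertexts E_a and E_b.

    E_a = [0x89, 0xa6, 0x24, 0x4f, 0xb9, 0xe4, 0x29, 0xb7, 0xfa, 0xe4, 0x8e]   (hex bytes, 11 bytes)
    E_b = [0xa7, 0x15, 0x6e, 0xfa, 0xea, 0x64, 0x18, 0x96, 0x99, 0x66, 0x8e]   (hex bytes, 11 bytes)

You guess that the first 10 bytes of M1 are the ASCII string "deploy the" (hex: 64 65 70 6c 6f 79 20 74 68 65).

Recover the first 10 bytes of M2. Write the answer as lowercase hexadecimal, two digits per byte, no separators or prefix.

First, E_a ⊕ E_b = (M1 ⊕ K) ⊕ (M2 ⊕ K) = M1 ⊕ M2, so the key drops out. Then M2 = (M1 ⊕ M2) ⊕ M1 over the first 10 bytes.
byte 0: (89 xor a7) xor 64 = 2e xor 64 = 4a
byte 1: (a6 xor 15) xor 65 = b3 xor 65 = d6
byte 2: (24 xor 6e) xor 70 = 4a xor 70 = 3a
byte 3: (4f xor fa) xor 6c = b5 xor 6c = d9
byte 4: (b9 xor ea) xor 6f = 53 xor 6f = 3c
byte 5: (e4 xor 64) xor 79 = 80 xor 79 = f9
byte 6: (29 xor 18) xor 20 = 31 xor 20 = 11
byte 7: (b7 xor 96) xor 74 = 21 xor 74 = 55
byte 8: (fa xor 99) xor 68 = 63 xor 68 = 0b
byte 9: (e4 xor 66) xor 65 = 82 xor 65 = e7

4ad63ad93cf911550be7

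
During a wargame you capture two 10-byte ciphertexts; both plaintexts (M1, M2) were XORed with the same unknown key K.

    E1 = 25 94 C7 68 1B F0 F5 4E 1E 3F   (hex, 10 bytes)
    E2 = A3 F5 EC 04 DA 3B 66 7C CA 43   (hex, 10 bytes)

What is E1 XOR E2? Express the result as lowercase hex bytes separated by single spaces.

E1 ⊕ E2 = (M1 ⊕ K) ⊕ (M2 ⊕ K) = M1 ⊕ M2 — the shared key cancels under XOR.
25 XOR a3 = 86
94 XOR f5 = 61
c7 XOR ec = 2b
68 XOR 04 = 6c
1b XOR da = c1
f0 XOR 3b = cb
f5 XOR 66 = 93
4e XOR 7c = 32
1e XOR ca = d4
3f XOR 43 = 7c

86 61 2b 6c c1 cb 93 32 d4 7c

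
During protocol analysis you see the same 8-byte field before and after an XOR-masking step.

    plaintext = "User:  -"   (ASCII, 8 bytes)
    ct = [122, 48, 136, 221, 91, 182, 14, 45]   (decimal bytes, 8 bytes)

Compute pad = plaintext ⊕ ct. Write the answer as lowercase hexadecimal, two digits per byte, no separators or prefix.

Since ct = plaintext ⊕ pad, XORing both sides with plaintext gives pad = plaintext ⊕ ct.
55 XOR 7a = 2f
73 XOR 30 = 43
65 XOR 88 = ed
72 XOR dd = af
3a XOR 5b = 61
20 XOR b6 = 96
20 XOR 0e = 2e
2d XOR 2d = 00

2f43edaf61962e00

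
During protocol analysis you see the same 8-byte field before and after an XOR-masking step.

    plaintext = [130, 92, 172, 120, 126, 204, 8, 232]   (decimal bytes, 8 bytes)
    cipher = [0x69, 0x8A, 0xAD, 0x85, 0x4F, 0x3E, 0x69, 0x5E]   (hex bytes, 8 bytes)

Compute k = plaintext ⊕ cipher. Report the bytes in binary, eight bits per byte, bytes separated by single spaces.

Since cipher = plaintext ⊕ k, XORing both sides with plaintext gives k = plaintext ⊕ cipher.
82 ⊕ 69 = eb
5c ⊕ 8a = d6
ac ⊕ ad = 01
78 ⊕ 85 = fd
7e ⊕ 4f = 31
cc ⊕ 3e = f2
08 ⊕ 69 = 61
e8 ⊕ 5e = b6

11101011 11010110 00000001 11111101 00110001 11110010 01100001 10110110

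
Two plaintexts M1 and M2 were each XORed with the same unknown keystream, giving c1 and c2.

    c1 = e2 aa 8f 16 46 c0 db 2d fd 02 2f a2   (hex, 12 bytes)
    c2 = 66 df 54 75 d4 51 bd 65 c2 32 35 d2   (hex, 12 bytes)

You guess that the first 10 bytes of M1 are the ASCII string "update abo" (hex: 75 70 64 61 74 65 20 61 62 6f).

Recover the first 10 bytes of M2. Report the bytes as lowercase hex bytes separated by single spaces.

f1 05 bf 02 e6 f4 46 29 5d 5f

First, c1 ⊕ c2 = (M1 ⊕ K) ⊕ (M2 ⊕ K) = M1 ⊕ M2, so the key drops out. Then M2 = (M1 ⊕ M2) ⊕ M1 over the first 10 bytes.
byte 0: (e2 XOR 66) XOR 75 = 84 XOR 75 = f1
byte 1: (aa XOR df) XOR 70 = 75 XOR 70 = 05
byte 2: (8f XOR 54) XOR 64 = db XOR 64 = bf
byte 3: (16 XOR 75) XOR 61 = 63 XOR 61 = 02
byte 4: (46 XOR d4) XOR 74 = 92 XOR 74 = e6
byte 5: (c0 XOR 51) XOR 65 = 91 XOR 65 = f4
byte 6: (db XOR bd) XOR 20 = 66 XOR 20 = 46
byte 7: (2d XOR 65) XOR 61 = 48 XOR 61 = 29
byte 8: (fd XOR c2) XOR 62 = 3f XOR 62 = 5d
byte 9: (02 XOR 32) XOR 6f = 30 XOR 6f = 5f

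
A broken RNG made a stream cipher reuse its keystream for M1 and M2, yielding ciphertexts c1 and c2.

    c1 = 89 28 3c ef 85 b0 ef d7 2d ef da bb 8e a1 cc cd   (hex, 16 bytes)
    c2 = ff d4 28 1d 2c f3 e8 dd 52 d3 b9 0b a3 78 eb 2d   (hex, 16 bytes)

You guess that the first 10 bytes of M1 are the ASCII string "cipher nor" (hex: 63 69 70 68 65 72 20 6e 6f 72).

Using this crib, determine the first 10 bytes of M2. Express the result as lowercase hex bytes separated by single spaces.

First, c1 ⊕ c2 = (M1 ⊕ K) ⊕ (M2 ⊕ K) = M1 ⊕ M2, so the key drops out. Then M2 = (M1 ⊕ M2) ⊕ M1 over the first 10 bytes.
byte 0: (89 xor ff) xor 63 = 76 xor 63 = 15
byte 1: (28 xor d4) xor 69 = fc xor 69 = 95
byte 2: (3c xor 28) xor 70 = 14 xor 70 = 64
byte 3: (ef xor 1d) xor 68 = f2 xor 68 = 9a
byte 4: (85 xor 2c) xor 65 = a9 xor 65 = cc
byte 5: (b0 xor f3) xor 72 = 43 xor 72 = 31
byte 6: (ef xor e8) xor 20 = 07 xor 20 = 27
byte 7: (d7 xor dd) xor 6e = 0a xor 6e = 64
byte 8: (2d xor 52) xor 6f = 7f xor 6f = 10
byte 9: (ef xor d3) xor 72 = 3c xor 72 = 4e

15 95 64 9a cc 31 27 64 10 4e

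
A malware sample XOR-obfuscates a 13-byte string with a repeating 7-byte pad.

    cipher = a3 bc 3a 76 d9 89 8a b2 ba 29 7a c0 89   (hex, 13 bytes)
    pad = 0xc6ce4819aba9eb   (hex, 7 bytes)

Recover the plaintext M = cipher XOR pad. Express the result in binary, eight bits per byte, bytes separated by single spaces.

The 7-byte key repeats, so the effective keystream is c6 ce 48 19 ab a9 eb c6 ce 48 19 ab a9.
byte 0: 163 ⊕ 198 = 101
byte 1: 188 ⊕ 206 = 114
byte 2:  58 ⊕  72 = 114
byte 3: 118 ⊕  25 = 111
byte 4: 217 ⊕ 171 = 114
byte 5: 137 ⊕ 169 =  32
byte 6: 138 ⊕ 235 =  97
byte 7: 178 ⊕ 198 = 116
byte 8: 186 ⊕ 206 = 116
byte 9:  41 ⊕  72 =  97
byte 10: 122 ⊕  25 =  99
byte 11: 192 ⊕ 171 = 107
byte 12: 137 ⊕ 169 =  32

01100101 01110010 01110010 01101111 01110010 00100000 01100001 01110100 01110100 01100001 01100011 01101011 00100000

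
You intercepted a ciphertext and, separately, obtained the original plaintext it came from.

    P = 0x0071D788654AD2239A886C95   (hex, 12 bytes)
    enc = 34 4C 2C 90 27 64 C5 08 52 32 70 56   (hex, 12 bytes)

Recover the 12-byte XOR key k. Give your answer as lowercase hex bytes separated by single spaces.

Since enc = P ⊕ k, XORing both sides with P gives k = P ⊕ enc.
00 ^ 34 = 34
71 ^ 4c = 3d
d7 ^ 2c = fb
88 ^ 90 = 18
65 ^ 27 = 42
4a ^ 64 = 2e
d2 ^ c5 = 17
23 ^ 08 = 2b
9a ^ 52 = c8
88 ^ 32 = ba
6c ^ 70 = 1c
95 ^ 56 = c3

34 3d fb 18 42 2e 17 2b c8 ba 1c c3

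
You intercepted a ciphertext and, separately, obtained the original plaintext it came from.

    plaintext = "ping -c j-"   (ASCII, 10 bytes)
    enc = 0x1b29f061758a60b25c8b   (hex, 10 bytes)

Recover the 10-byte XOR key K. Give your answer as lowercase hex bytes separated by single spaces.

Since enc = plaintext ⊕ K, XORing both sides with plaintext gives K = plaintext ⊕ enc.
70 XOR 1b = 6b
69 XOR 29 = 40
6e XOR f0 = 9e
67 XOR 61 = 06
20 XOR 75 = 55
2d XOR 8a = a7
63 XOR 60 = 03
20 XOR b2 = 92
6a XOR 5c = 36
2d XOR 8b = a6

6b 40 9e 06 55 a7 03 92 36 a6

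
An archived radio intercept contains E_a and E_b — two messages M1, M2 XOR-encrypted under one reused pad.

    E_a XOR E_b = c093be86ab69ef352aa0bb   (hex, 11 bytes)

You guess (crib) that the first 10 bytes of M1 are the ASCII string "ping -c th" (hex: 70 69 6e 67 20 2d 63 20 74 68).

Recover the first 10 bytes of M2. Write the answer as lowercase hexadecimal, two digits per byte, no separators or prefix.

b0fad0e18b448c155ec8

Since E_a ⊕ E_b = M1 ⊕ M2, XORing with the guessed M1 bytes yields the corresponding M2 bytes: M2 = (E_a ⊕ E_b) ⊕ M1.
byte 0: c0 ^ 70 = b0
byte 1: 93 ^ 69 = fa
byte 2: be ^ 6e = d0
byte 3: 86 ^ 67 = e1
byte 4: ab ^ 20 = 8b
byte 5: 69 ^ 2d = 44
byte 6: ef ^ 63 = 8c
byte 7: 35 ^ 20 = 15
byte 8: 2a ^ 74 = 5e
byte 9: a0 ^ 68 = c8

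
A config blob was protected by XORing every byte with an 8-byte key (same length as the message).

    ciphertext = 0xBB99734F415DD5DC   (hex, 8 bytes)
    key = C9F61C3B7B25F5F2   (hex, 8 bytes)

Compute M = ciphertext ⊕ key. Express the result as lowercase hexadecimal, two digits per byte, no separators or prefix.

726f6f743a78202e

XOR is its own inverse, so applying the key byte-wise gives the result directly.
byte 0: bb XOR c9 = 72
byte 1: 99 XOR f6 = 6f
byte 2: 73 XOR 1c = 6f
byte 3: 4f XOR 3b = 74
byte 4: 41 XOR 7b = 3a
byte 5: 5d XOR 25 = 78
byte 6: d5 XOR f5 = 20
byte 7: dc XOR f2 = 2e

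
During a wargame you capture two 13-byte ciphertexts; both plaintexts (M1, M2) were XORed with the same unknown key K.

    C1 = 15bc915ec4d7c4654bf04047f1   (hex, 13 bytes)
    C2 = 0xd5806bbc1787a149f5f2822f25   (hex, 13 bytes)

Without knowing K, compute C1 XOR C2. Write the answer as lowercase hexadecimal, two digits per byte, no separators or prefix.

C1 ⊕ C2 = (M1 ⊕ K) ⊕ (M2 ⊕ K) = M1 ⊕ M2 — the shared key cancels under XOR.
 21 ^ 213 = 192
188 ^ 128 =  60
145 ^ 107 = 250
 94 ^ 188 = 226
196 ^  23 = 211
215 ^ 135 =  80
196 ^ 161 = 101
101 ^  73 =  44
 75 ^ 245 = 190
240 ^ 242 =   2
 64 ^ 130 = 194
 71 ^  47 = 104
241 ^  37 = 212

c03cfae2d350652cbe02c268d4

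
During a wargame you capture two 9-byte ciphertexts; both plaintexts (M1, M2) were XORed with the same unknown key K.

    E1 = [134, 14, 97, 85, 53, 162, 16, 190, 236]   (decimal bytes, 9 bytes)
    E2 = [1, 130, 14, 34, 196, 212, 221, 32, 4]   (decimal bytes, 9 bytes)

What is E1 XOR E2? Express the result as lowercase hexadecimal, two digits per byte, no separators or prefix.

E1 ⊕ E2 = (M1 ⊕ K) ⊕ (M2 ⊕ K) = M1 ⊕ M2 — the shared key cancels under XOR.
134 xor   1 = 135
 14 xor 130 = 140
 97 xor  14 = 111
 85 xor  34 = 119
 53 xor 196 = 241
162 xor 212 = 118
 16 xor 221 = 205
190 xor  32 = 158
236 xor   4 = 232

878c6f77f176cd9ee8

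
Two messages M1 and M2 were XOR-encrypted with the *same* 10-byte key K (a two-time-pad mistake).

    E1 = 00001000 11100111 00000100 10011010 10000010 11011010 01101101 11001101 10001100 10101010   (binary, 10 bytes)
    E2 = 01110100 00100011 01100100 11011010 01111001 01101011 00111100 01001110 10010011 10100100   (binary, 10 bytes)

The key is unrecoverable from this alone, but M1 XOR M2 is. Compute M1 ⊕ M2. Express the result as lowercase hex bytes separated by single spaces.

E1 ⊕ E2 = (M1 ⊕ K) ⊕ (M2 ⊕ K) = M1 ⊕ M2 — the shared key cancels under XOR.
08 xor 74 = 7c
e7 xor 23 = c4
04 xor 64 = 60
9a xor da = 40
82 xor 79 = fb
da xor 6b = b1
6d xor 3c = 51
cd xor 4e = 83
8c xor 93 = 1f
aa xor a4 = 0e

7c c4 60 40 fb b1 51 83 1f 0e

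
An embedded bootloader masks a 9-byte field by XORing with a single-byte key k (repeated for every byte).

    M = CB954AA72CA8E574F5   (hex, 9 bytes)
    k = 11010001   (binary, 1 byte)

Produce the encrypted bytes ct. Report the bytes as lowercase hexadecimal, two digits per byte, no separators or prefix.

The 1-byte key repeats, so the effective keystream is d1 d1 d1 d1 d1 d1 d1 d1 d1.
byte 0: cb ^ d1 = 1a
byte 1: 95 ^ d1 = 44
byte 2: 4a ^ d1 = 9b
byte 3: a7 ^ d1 = 76
byte 4: 2c ^ d1 = fd
byte 5: a8 ^ d1 = 79
byte 6: e5 ^ d1 = 34
byte 7: 74 ^ d1 = a5
byte 8: f5 ^ d1 = 24

1a449b76fd7934a524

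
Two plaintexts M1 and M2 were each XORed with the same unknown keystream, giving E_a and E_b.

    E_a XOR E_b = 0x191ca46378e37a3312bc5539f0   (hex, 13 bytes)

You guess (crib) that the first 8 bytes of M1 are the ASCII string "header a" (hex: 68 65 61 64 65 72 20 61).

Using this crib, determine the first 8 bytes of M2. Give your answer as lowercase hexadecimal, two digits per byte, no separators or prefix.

Since E_a ⊕ E_b = M1 ⊕ M2, XORing with the guessed M1 bytes yields the corresponding M2 bytes: M2 = (E_a ⊕ E_b) ⊕ M1.
byte 0: 19 ⊕ 68 = 71
byte 1: 1c ⊕ 65 = 79
byte 2: a4 ⊕ 61 = c5
byte 3: 63 ⊕ 64 = 07
byte 4: 78 ⊕ 65 = 1d
byte 5: e3 ⊕ 72 = 91
byte 6: 7a ⊕ 20 = 5a
byte 7: 33 ⊕ 61 = 52

7179c5071d915a52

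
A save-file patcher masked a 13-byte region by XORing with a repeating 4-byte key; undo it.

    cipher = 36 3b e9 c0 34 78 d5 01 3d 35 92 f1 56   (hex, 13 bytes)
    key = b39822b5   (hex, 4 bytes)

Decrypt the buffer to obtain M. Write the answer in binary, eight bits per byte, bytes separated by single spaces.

10000101 10100011 11001011 01110101 10000111 11100000 11110111 10110100 10001110 10101101 10110000 01000100 11100101

The 4-byte key repeats, so the effective keystream is b3 98 22 b5 b3 98 22 b5 b3 98 22 b5 b3.
byte 0: 36 ^ b3 = 85
byte 1: 3b ^ 98 = a3
byte 2: e9 ^ 22 = cb
byte 3: c0 ^ b5 = 75
byte 4: 34 ^ b3 = 87
byte 5: 78 ^ 98 = e0
byte 6: d5 ^ 22 = f7
byte 7: 01 ^ b5 = b4
byte 8: 3d ^ b3 = 8e
byte 9: 35 ^ 98 = ad
byte 10: 92 ^ 22 = b0
byte 11: f1 ^ b5 = 44
byte 12: 56 ^ b3 = e5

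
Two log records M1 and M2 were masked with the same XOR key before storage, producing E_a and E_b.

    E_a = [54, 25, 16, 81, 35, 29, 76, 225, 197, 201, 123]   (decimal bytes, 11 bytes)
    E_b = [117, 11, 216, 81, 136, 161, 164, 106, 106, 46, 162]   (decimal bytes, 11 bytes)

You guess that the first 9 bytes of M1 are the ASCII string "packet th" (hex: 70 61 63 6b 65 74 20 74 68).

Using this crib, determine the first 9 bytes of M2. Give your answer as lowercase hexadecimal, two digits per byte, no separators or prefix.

3373ab6bcec8c8ffc7

First, E_a ⊕ E_b = (M1 ⊕ K) ⊕ (M2 ⊕ K) = M1 ⊕ M2, so the key drops out. Then M2 = (M1 ⊕ M2) ⊕ M1 over the first 9 bytes.
byte 0: (36 XOR 75) XOR 70 = 43 XOR 70 = 33
byte 1: (19 XOR 0b) XOR 61 = 12 XOR 61 = 73
byte 2: (10 XOR d8) XOR 63 = c8 XOR 63 = ab
byte 3: (51 XOR 51) XOR 6b = 00 XOR 6b = 6b
byte 4: (23 XOR 88) XOR 65 = ab XOR 65 = ce
byte 5: (1d XOR a1) XOR 74 = bc XOR 74 = c8
byte 6: (4c XOR a4) XOR 20 = e8 XOR 20 = c8
byte 7: (e1 XOR 6a) XOR 74 = 8b XOR 74 = ff
byte 8: (c5 XOR 6a) XOR 68 = af XOR 68 = c7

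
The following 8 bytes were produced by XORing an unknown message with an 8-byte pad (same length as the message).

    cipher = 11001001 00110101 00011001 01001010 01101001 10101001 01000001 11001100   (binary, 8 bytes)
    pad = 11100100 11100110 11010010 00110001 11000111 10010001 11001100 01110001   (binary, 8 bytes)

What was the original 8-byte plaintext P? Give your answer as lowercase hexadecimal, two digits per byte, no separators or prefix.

2dd3cb7bae388dbd

XOR is its own inverse, so applying the key byte-wise gives the result directly.
11001001 XOR 11100100 = 00101101
00110101 XOR 11100110 = 11010011
00011001 XOR 11010010 = 11001011
01001010 XOR 00110001 = 01111011
01101001 XOR 11000111 = 10101110
10101001 XOR 10010001 = 00111000
01000001 XOR 11001100 = 10001101
11001100 XOR 01110001 = 10111101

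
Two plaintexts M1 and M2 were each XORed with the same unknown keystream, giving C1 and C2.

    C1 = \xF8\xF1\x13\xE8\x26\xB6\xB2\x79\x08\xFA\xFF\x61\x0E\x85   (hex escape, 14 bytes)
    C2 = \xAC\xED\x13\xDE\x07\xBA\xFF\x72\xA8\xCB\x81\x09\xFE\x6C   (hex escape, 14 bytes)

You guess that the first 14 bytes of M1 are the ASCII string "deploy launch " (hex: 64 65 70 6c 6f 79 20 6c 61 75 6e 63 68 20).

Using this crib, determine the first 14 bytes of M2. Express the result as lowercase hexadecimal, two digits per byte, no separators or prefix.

First, C1 ⊕ C2 = (M1 ⊕ K) ⊕ (M2 ⊕ K) = M1 ⊕ M2, so the key drops out. Then M2 = (M1 ⊕ M2) ⊕ M1 over the first 14 bytes.
byte 0: (f8 XOR ac) XOR 64 = 54 XOR 64 = 30
byte 1: (f1 XOR ed) XOR 65 = 1c XOR 65 = 79
byte 2: (13 XOR 13) XOR 70 = 00 XOR 70 = 70
byte 3: (e8 XOR de) XOR 6c = 36 XOR 6c = 5a
byte 4: (26 XOR 07) XOR 6f = 21 XOR 6f = 4e
byte 5: (b6 XOR ba) XOR 79 = 0c XOR 79 = 75
byte 6: (b2 XOR ff) XOR 20 = 4d XOR 20 = 6d
byte 7: (79 XOR 72) XOR 6c = 0b XOR 6c = 67
byte 8: (08 XOR a8) XOR 61 = a0 XOR 61 = c1
byte 9: (fa XOR cb) XOR 75 = 31 XOR 75 = 44
byte 10: (ff XOR 81) XOR 6e = 7e XOR 6e = 10
byte 11: (61 XOR 09) XOR 63 = 68 XOR 63 = 0b
byte 12: (0e XOR fe) XOR 68 = f0 XOR 68 = 98
byte 13: (85 XOR 6c) XOR 20 = e9 XOR 20 = c9

3079705a4e756d67c144100b98c9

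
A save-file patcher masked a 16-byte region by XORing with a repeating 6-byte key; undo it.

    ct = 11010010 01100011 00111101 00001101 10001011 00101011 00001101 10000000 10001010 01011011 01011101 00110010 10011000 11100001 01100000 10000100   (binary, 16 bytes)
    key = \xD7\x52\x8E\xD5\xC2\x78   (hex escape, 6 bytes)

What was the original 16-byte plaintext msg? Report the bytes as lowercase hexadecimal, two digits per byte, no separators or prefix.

0531b3d84953dad2048e9f4a4fb3ee51

The 6-byte key repeats, so the effective keystream is d7 52 8e d5 c2 78 d7 52 8e d5 c2 78 d7 52 8e d5.
byte 0: d2 ^ d7 = 05
byte 1: 63 ^ 52 = 31
byte 2: 3d ^ 8e = b3
byte 3: 0d ^ d5 = d8
byte 4: 8b ^ c2 = 49
byte 5: 2b ^ 78 = 53
byte 6: 0d ^ d7 = da
byte 7: 80 ^ 52 = d2
byte 8: 8a ^ 8e = 04
byte 9: 5b ^ d5 = 8e
byte 10: 5d ^ c2 = 9f
byte 11: 32 ^ 78 = 4a
byte 12: 98 ^ d7 = 4f
byte 13: e1 ^ 52 = b3
byte 14: 60 ^ 8e = ee
byte 15: 84 ^ d5 = 51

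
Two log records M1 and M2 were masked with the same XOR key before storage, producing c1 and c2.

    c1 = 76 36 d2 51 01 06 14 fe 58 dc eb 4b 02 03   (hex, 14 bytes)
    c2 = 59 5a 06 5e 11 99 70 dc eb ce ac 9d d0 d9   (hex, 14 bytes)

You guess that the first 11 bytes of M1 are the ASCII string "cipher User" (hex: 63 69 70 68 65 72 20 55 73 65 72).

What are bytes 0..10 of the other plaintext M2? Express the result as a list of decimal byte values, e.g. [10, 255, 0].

First, c1 ⊕ c2 = (M1 ⊕ K) ⊕ (M2 ⊕ K) = M1 ⊕ M2, so the key drops out. Then M2 = (M1 ⊕ M2) ⊕ M1 over the first 11 bytes.
byte 0: (76 ^ 59) ^ 63 = 2f ^ 63 = 4c
byte 1: (36 ^ 5a) ^ 69 = 6c ^ 69 = 05
byte 2: (d2 ^ 06) ^ 70 = d4 ^ 70 = a4
byte 3: (51 ^ 5e) ^ 68 = 0f ^ 68 = 67
byte 4: (01 ^ 11) ^ 65 = 10 ^ 65 = 75
byte 5: (06 ^ 99) ^ 72 = 9f ^ 72 = ed
byte 6: (14 ^ 70) ^ 20 = 64 ^ 20 = 44
byte 7: (fe ^ dc) ^ 55 = 22 ^ 55 = 77
byte 8: (58 ^ eb) ^ 73 = b3 ^ 73 = c0
byte 9: (dc ^ ce) ^ 65 = 12 ^ 65 = 77
byte 10: (eb ^ ac) ^ 72 = 47 ^ 72 = 35

[76, 5, 164, 103, 117, 237, 68, 119, 192, 119, 53]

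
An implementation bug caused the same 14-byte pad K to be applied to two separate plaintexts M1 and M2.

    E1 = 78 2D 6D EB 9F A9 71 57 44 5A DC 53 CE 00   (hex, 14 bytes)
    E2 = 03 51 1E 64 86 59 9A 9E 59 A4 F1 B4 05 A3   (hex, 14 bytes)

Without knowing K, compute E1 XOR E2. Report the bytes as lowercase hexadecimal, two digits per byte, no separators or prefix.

E1 ⊕ E2 = (M1 ⊕ K) ⊕ (M2 ⊕ K) = M1 ⊕ M2 — the shared key cancels under XOR.
byte 0: 78 XOR 03 = 7b
byte 1: 2d XOR 51 = 7c
byte 2: 6d XOR 1e = 73
byte 3: eb XOR 64 = 8f
byte 4: 9f XOR 86 = 19
byte 5: a9 XOR 59 = f0
byte 6: 71 XOR 9a = eb
byte 7: 57 XOR 9e = c9
byte 8: 44 XOR 59 = 1d
byte 9: 5a XOR a4 = fe
byte 10: dc XOR f1 = 2d
byte 11: 53 XOR b4 = e7
byte 12: ce XOR 05 = cb
byte 13: 00 XOR a3 = a3

7b7c738f19f0ebc91dfe2de7cba3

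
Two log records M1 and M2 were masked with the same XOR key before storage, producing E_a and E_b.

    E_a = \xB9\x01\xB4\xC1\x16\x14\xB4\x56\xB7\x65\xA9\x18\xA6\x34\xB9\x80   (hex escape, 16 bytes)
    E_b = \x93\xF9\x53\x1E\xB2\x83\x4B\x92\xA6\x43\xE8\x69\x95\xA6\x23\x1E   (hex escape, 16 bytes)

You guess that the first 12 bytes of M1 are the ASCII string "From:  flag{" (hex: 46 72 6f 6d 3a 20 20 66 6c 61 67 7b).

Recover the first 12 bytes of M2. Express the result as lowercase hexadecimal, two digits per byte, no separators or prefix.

First, E_a ⊕ E_b = (M1 ⊕ K) ⊕ (M2 ⊕ K) = M1 ⊕ M2, so the key drops out. Then M2 = (M1 ⊕ M2) ⊕ M1 over the first 12 bytes.
byte 0: (b9 XOR 93) XOR 46 = 2a XOR 46 = 6c
byte 1: (01 XOR f9) XOR 72 = f8 XOR 72 = 8a
byte 2: (b4 XOR 53) XOR 6f = e7 XOR 6f = 88
byte 3: (c1 XOR 1e) XOR 6d = df XOR 6d = b2
byte 4: (16 XOR b2) XOR 3a = a4 XOR 3a = 9e
byte 5: (14 XOR 83) XOR 20 = 97 XOR 20 = b7
byte 6: (b4 XOR 4b) XOR 20 = ff XOR 20 = df
byte 7: (56 XOR 92) XOR 66 = c4 XOR 66 = a2
byte 8: (b7 XOR a6) XOR 6c = 11 XOR 6c = 7d
byte 9: (65 XOR 43) XOR 61 = 26 XOR 61 = 47
byte 10: (a9 XOR e8) XOR 67 = 41 XOR 67 = 26
byte 11: (18 XOR 69) XOR 7b = 71 XOR 7b = 0a

6c8a88b29eb7dfa27d47260a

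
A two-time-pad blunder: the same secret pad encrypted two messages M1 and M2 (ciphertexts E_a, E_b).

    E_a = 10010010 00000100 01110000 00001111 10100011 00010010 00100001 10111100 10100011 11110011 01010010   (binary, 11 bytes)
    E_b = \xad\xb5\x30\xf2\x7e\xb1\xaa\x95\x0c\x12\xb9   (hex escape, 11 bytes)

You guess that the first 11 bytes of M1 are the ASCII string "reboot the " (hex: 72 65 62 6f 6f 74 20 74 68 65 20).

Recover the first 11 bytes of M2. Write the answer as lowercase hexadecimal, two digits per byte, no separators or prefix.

4dd42292b2d7ab5dc784cb

First, E_a ⊕ E_b = (M1 ⊕ K) ⊕ (M2 ⊕ K) = M1 ⊕ M2, so the key drops out. Then M2 = (M1 ⊕ M2) ⊕ M1 over the first 11 bytes.
byte 0: (92 xor ad) xor 72 = 3f xor 72 = 4d
byte 1: (04 xor b5) xor 65 = b1 xor 65 = d4
byte 2: (70 xor 30) xor 62 = 40 xor 62 = 22
byte 3: (0f xor f2) xor 6f = fd xor 6f = 92
byte 4: (a3 xor 7e) xor 6f = dd xor 6f = b2
byte 5: (12 xor b1) xor 74 = a3 xor 74 = d7
byte 6: (21 xor aa) xor 20 = 8b xor 20 = ab
byte 7: (bc xor 95) xor 74 = 29 xor 74 = 5d
byte 8: (a3 xor 0c) xor 68 = af xor 68 = c7
byte 9: (f3 xor 12) xor 65 = e1 xor 65 = 84
byte 10: (52 xor b9) xor 20 = eb xor 20 = cb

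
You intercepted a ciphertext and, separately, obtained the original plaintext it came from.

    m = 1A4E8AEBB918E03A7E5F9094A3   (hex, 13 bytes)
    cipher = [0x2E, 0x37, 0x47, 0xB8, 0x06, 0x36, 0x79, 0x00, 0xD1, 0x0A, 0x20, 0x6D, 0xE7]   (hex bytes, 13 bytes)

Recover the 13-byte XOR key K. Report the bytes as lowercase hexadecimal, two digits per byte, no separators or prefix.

Since cipher = m ⊕ K, XORing both sides with m gives K = m ⊕ cipher.
byte 0: 1a ⊕ 2e = 34
byte 1: 4e ⊕ 37 = 79
byte 2: 8a ⊕ 47 = cd
byte 3: eb ⊕ b8 = 53
byte 4: b9 ⊕ 06 = bf
byte 5: 18 ⊕ 36 = 2e
byte 6: e0 ⊕ 79 = 99
byte 7: 3a ⊕ 00 = 3a
byte 8: 7e ⊕ d1 = af
byte 9: 5f ⊕ 0a = 55
byte 10: 90 ⊕ 20 = b0
byte 11: 94 ⊕ 6d = f9
byte 12: a3 ⊕ e7 = 44

3479cd53bf2e993aaf55b0f944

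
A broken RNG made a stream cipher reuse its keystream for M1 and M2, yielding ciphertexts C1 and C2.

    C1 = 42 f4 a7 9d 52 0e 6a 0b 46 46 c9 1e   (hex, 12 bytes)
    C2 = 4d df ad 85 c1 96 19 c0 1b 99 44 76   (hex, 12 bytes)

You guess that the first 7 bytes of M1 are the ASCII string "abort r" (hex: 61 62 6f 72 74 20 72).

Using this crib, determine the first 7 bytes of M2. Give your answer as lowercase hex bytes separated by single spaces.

6e 49 65 6a e7 b8 01

First, C1 ⊕ C2 = (M1 ⊕ K) ⊕ (M2 ⊕ K) = M1 ⊕ M2, so the key drops out. Then M2 = (M1 ⊕ M2) ⊕ M1 over the first 7 bytes.
byte 0: (42 ^ 4d) ^ 61 = 0f ^ 61 = 6e
byte 1: (f4 ^ df) ^ 62 = 2b ^ 62 = 49
byte 2: (a7 ^ ad) ^ 6f = 0a ^ 6f = 65
byte 3: (9d ^ 85) ^ 72 = 18 ^ 72 = 6a
byte 4: (52 ^ c1) ^ 74 = 93 ^ 74 = e7
byte 5: (0e ^ 96) ^ 20 = 98 ^ 20 = b8
byte 6: (6a ^ 19) ^ 72 = 73 ^ 72 = 01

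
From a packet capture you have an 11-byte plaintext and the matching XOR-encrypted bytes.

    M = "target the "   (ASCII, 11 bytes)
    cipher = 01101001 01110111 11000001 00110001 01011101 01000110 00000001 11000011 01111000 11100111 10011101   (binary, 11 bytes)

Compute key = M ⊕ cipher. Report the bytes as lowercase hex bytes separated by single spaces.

Since cipher = M ⊕ key, XORing both sides with M gives key = M ⊕ cipher.
74 ⊕ 69 = 1d
61 ⊕ 77 = 16
72 ⊕ c1 = b3
67 ⊕ 31 = 56
65 ⊕ 5d = 38
74 ⊕ 46 = 32
20 ⊕ 01 = 21
74 ⊕ c3 = b7
68 ⊕ 78 = 10
65 ⊕ e7 = 82
20 ⊕ 9d = bd

1d 16 b3 56 38 32 21 b7 10 82 bd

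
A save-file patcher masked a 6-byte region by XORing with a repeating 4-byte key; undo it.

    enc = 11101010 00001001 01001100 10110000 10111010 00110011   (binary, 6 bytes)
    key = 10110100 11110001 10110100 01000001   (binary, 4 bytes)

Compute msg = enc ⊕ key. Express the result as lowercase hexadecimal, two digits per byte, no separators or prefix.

5ef8f8f10ec2

The 4-byte key repeats, so the effective keystream is b4 f1 b4 41 b4 f1.
byte 0: ea ^ b4 = 5e
byte 1: 09 ^ f1 = f8
byte 2: 4c ^ b4 = f8
byte 3: b0 ^ 41 = f1
byte 4: ba ^ b4 = 0e
byte 5: 33 ^ f1 = c2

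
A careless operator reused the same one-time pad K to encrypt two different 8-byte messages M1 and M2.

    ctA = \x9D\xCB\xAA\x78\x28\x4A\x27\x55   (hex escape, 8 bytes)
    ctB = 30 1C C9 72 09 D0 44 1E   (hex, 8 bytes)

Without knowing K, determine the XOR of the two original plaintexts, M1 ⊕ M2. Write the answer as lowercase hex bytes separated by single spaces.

ad d7 63 0a 21 9a 63 4b

ctA ⊕ ctB = (M1 ⊕ K) ⊕ (M2 ⊕ K) = M1 ⊕ M2 — the shared key cancels under XOR.
9d ⊕ 30 = ad
cb ⊕ 1c = d7
aa ⊕ c9 = 63
78 ⊕ 72 = 0a
28 ⊕ 09 = 21
4a ⊕ d0 = 9a
27 ⊕ 44 = 63
55 ⊕ 1e = 4b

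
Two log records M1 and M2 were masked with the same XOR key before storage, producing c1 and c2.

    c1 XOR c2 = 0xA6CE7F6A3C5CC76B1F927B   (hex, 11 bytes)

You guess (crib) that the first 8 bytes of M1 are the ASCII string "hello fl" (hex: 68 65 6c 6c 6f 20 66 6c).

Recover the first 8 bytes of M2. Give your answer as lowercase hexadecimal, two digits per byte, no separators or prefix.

ceab1306537ca107

Since c1 ⊕ c2 = M1 ⊕ M2, XORing with the guessed M1 bytes yields the corresponding M2 bytes: M2 = (c1 ⊕ c2) ⊕ M1.
a6 XOR 68 = ce
ce XOR 65 = ab
7f XOR 6c = 13
6a XOR 6c = 06
3c XOR 6f = 53
5c XOR 20 = 7c
c7 XOR 66 = a1
6b XOR 6c = 07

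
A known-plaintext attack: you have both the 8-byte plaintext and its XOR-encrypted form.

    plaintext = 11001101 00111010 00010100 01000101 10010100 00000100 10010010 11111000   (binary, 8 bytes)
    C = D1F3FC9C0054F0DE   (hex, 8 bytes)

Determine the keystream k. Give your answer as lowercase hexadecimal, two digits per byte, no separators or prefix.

1cc9e8d994506226

Since C = plaintext ⊕ k, XORing both sides with plaintext gives k = plaintext ⊕ C.
cd xor d1 = 1c
3a xor f3 = c9
14 xor fc = e8
45 xor 9c = d9
94 xor 00 = 94
04 xor 54 = 50
92 xor f0 = 62
f8 xor de = 26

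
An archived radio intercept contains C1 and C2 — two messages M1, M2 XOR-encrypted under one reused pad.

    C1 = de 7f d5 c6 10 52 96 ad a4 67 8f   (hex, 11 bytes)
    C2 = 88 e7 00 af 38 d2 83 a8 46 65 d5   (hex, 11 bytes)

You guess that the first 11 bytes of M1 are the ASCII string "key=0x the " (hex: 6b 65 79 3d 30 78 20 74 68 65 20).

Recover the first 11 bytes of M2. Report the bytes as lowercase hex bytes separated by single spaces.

3d fd ac 54 18 f8 35 71 8a 67 7a

First, C1 ⊕ C2 = (M1 ⊕ K) ⊕ (M2 ⊕ K) = M1 ⊕ M2, so the key drops out. Then M2 = (M1 ⊕ M2) ⊕ M1 over the first 11 bytes.
byte 0: (de XOR 88) XOR 6b = 56 XOR 6b = 3d
byte 1: (7f XOR e7) XOR 65 = 98 XOR 65 = fd
byte 2: (d5 XOR 00) XOR 79 = d5 XOR 79 = ac
byte 3: (c6 XOR af) XOR 3d = 69 XOR 3d = 54
byte 4: (10 XOR 38) XOR 30 = 28 XOR 30 = 18
byte 5: (52 XOR d2) XOR 78 = 80 XOR 78 = f8
byte 6: (96 XOR 83) XOR 20 = 15 XOR 20 = 35
byte 7: (ad XOR a8) XOR 74 = 05 XOR 74 = 71
byte 8: (a4 XOR 46) XOR 68 = e2 XOR 68 = 8a
byte 9: (67 XOR 65) XOR 65 = 02 XOR 65 = 67
byte 10: (8f XOR d5) XOR 20 = 5a XOR 20 = 7a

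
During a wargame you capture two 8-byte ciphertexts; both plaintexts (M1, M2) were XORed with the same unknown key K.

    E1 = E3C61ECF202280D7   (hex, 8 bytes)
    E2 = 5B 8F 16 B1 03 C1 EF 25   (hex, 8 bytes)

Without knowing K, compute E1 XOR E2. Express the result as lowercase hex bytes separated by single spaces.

b8 49 08 7e 23 e3 6f f2

E1 ⊕ E2 = (M1 ⊕ K) ⊕ (M2 ⊕ K) = M1 ⊕ M2 — the shared key cancels under XOR.
227 xor  91 = 184
198 xor 143 =  73
 30 xor  22 =   8
207 xor 177 = 126
 32 xor   3 =  35
 34 xor 193 = 227
128 xor 239 = 111
215 xor  37 = 242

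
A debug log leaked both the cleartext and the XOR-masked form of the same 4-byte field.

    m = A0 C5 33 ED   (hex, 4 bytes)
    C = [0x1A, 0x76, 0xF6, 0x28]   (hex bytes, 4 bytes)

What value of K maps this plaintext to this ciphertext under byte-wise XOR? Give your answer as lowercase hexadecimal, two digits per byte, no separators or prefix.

bab3c5c5

Since C = m ⊕ K, XORing both sides with m gives K = m ⊕ C.
byte 0: a0 ^ 1a = ba
byte 1: c5 ^ 76 = b3
byte 2: 33 ^ f6 = c5
byte 3: ed ^ 28 = c5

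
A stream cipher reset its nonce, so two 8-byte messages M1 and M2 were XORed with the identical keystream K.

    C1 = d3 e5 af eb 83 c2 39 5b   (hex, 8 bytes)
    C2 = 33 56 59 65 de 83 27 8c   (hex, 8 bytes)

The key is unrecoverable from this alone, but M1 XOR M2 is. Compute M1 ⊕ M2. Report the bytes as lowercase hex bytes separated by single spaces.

e0 b3 f6 8e 5d 41 1e d7

C1 ⊕ C2 = (M1 ⊕ K) ⊕ (M2 ⊕ K) = M1 ⊕ M2 — the shared key cancels under XOR.
byte 0: 211 ⊕  51 = 224
byte 1: 229 ⊕  86 = 179
byte 2: 175 ⊕  89 = 246
byte 3: 235 ⊕ 101 = 142
byte 4: 131 ⊕ 222 =  93
byte 5: 194 ⊕ 131 =  65
byte 6:  57 ⊕  39 =  30
byte 7:  91 ⊕ 140 = 215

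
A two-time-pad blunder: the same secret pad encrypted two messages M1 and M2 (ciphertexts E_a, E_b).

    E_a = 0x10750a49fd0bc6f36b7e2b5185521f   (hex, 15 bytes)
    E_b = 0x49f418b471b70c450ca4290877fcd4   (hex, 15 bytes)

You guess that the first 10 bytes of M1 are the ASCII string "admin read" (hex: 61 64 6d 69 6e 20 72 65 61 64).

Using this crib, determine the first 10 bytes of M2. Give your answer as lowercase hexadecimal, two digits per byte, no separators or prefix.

First, E_a ⊕ E_b = (M1 ⊕ K) ⊕ (M2 ⊕ K) = M1 ⊕ M2, so the key drops out. Then M2 = (M1 ⊕ M2) ⊕ M1 over the first 10 bytes.
byte 0: (10 xor 49) xor 61 = 59 xor 61 = 38
byte 1: (75 xor f4) xor 64 = 81 xor 64 = e5
byte 2: (0a xor 18) xor 6d = 12 xor 6d = 7f
byte 3: (49 xor b4) xor 69 = fd xor 69 = 94
byte 4: (fd xor 71) xor 6e = 8c xor 6e = e2
byte 5: (0b xor b7) xor 20 = bc xor 20 = 9c
byte 6: (c6 xor 0c) xor 72 = ca xor 72 = b8
byte 7: (f3 xor 45) xor 65 = b6 xor 65 = d3
byte 8: (6b xor 0c) xor 61 = 67 xor 61 = 06
byte 9: (7e xor a4) xor 64 = da xor 64 = be

38e57f94e29cb8d306be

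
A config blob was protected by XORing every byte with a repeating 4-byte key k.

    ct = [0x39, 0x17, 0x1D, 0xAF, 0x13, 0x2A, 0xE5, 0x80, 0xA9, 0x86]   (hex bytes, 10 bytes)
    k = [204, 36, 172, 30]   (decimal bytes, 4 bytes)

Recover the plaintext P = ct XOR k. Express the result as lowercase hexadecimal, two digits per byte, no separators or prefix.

The 4-byte key repeats, so the effective keystream is cc 24 ac 1e cc 24 ac 1e cc 24.
byte 0: 39 ⊕ cc = f5
byte 1: 17 ⊕ 24 = 33
byte 2: 1d ⊕ ac = b1
byte 3: af ⊕ 1e = b1
byte 4: 13 ⊕ cc = df
byte 5: 2a ⊕ 24 = 0e
byte 6: e5 ⊕ ac = 49
byte 7: 80 ⊕ 1e = 9e
byte 8: a9 ⊕ cc = 65
byte 9: 86 ⊕ 24 = a2

f533b1b1df0e499e65a2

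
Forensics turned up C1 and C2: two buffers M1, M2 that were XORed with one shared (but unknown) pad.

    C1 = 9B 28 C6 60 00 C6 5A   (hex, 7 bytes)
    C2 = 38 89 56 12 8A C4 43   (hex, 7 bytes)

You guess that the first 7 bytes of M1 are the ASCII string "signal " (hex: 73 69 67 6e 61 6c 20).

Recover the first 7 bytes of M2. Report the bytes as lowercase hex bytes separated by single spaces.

First, C1 ⊕ C2 = (M1 ⊕ K) ⊕ (M2 ⊕ K) = M1 ⊕ M2, so the key drops out. Then M2 = (M1 ⊕ M2) ⊕ M1 over the first 7 bytes.
byte 0: (9b xor 38) xor 73 = a3 xor 73 = d0
byte 1: (28 xor 89) xor 69 = a1 xor 69 = c8
byte 2: (c6 xor 56) xor 67 = 90 xor 67 = f7
byte 3: (60 xor 12) xor 6e = 72 xor 6e = 1c
byte 4: (00 xor 8a) xor 61 = 8a xor 61 = eb
byte 5: (c6 xor c4) xor 6c = 02 xor 6c = 6e
byte 6: (5a xor 43) xor 20 = 19 xor 20 = 39

d0 c8 f7 1c eb 6e 39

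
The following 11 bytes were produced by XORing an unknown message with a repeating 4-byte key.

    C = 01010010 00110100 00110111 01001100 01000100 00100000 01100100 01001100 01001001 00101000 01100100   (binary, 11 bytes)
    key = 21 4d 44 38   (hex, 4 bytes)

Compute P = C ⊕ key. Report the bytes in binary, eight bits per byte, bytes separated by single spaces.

The 4-byte key repeats, so the effective keystream is 21 4d 44 38 21 4d 44 38 21 4d 44.
byte 0: 52 ^ 21 = 73
byte 1: 34 ^ 4d = 79
byte 2: 37 ^ 44 = 73
byte 3: 4c ^ 38 = 74
byte 4: 44 ^ 21 = 65
byte 5: 20 ^ 4d = 6d
byte 6: 64 ^ 44 = 20
byte 7: 4c ^ 38 = 74
byte 8: 49 ^ 21 = 68
byte 9: 28 ^ 4d = 65
byte 10: 64 ^ 44 = 20

01110011 01111001 01110011 01110100 01100101 01101101 00100000 01110100 01101000 01100101 00100000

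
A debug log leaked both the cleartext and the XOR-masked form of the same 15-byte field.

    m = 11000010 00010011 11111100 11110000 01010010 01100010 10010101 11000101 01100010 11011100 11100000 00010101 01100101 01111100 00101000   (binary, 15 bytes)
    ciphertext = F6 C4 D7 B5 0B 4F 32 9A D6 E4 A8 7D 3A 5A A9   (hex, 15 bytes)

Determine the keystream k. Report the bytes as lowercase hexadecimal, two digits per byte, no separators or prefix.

Since ciphertext = m ⊕ k, XORing both sides with m gives k = m ⊕ ciphertext.
11000010 XOR 11110110 = 00110100
00010011 XOR 11000100 = 11010111
11111100 XOR 11010111 = 00101011
11110000 XOR 10110101 = 01000101
01010010 XOR 00001011 = 01011001
01100010 XOR 01001111 = 00101101
10010101 XOR 00110010 = 10100111
11000101 XOR 10011010 = 01011111
01100010 XOR 11010110 = 10110100
11011100 XOR 11100100 = 00111000
11100000 XOR 10101000 = 01001000
00010101 XOR 01111101 = 01101000
01100101 XOR 00111010 = 01011111
01111100 XOR 01011010 = 00100110
00101000 XOR 10101001 = 10000001

34d72b45592da75fb43848685f2681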